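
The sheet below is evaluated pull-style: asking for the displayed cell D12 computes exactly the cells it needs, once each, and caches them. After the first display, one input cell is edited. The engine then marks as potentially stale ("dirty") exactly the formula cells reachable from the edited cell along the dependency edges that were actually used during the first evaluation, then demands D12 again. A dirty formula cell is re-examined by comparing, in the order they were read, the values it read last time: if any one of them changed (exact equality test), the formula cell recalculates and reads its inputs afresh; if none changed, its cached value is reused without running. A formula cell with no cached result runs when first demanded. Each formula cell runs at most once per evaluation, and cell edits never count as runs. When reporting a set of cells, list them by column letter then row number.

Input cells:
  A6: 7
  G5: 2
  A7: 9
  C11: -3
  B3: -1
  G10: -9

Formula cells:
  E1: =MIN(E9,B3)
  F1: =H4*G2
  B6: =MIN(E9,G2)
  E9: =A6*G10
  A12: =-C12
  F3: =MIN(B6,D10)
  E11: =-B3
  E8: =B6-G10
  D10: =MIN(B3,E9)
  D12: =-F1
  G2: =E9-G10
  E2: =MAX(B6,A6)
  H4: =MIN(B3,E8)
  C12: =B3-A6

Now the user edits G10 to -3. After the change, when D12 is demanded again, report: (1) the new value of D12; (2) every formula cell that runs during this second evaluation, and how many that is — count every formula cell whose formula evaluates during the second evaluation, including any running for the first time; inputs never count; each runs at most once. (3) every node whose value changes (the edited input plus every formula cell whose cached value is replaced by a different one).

First demand of the output computes:
  E9 = 7 * -9 = -63
  G2 = -63 - -9 = -54
  B6 = MIN(-63, -54) = -63
  E8 = -63 - -9 = -54
  H4 = MIN(-1, -54) = -54
  F1 = -54 * -54 = 2916
  D12 = -(2916) = -2916

After the edit, cleaning proceeds:
  E9: a read changed (G10 -9->-3) — executes, giving -21.
  G2: a read changed (E9 -63->-21; G10 -9->-3) — executes, giving -18.
  B6: a read changed (E9 -63->-21; G2 -54->-18) — executes, giving -21.
  E8: a read changed (B6 -63->-21; G10 -9->-3) — executes, giving -18.
  H4: a read changed (E8 -54->-18) — executes, giving -18.
  F1: a read changed (H4 -54->-18; G2 -54->-18) — executes, giving 324.
  D12: a read changed (F1 2916->324) — executes, giving -324.

Demanding D12 again yields -324.
7 formula cells run: B6, D12, E8, E9, F1, G2, H4.
The nodes whose values change: B6, D12, E8, E9, F1, G2, G10, H4.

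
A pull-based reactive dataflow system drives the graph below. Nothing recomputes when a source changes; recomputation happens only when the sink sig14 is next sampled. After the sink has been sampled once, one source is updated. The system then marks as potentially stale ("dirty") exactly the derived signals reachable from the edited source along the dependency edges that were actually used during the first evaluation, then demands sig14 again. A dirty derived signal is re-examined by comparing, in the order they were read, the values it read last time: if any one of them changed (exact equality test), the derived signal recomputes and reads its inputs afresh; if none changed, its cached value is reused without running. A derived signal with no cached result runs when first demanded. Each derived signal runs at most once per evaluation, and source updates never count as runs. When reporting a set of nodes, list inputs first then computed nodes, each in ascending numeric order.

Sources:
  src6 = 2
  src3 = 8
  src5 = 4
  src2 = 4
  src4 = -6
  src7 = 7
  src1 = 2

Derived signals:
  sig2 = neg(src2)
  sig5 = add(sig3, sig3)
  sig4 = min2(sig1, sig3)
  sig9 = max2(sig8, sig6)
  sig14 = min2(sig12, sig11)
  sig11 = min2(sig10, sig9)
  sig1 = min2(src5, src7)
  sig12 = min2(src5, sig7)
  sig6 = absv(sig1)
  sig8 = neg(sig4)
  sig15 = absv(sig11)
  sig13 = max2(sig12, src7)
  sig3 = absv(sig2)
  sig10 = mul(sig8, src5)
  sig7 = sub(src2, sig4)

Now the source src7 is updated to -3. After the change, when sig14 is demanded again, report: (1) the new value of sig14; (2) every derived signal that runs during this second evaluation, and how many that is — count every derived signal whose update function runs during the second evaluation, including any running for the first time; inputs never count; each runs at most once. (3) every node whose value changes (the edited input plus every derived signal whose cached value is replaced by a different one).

First evaluation (everything demanded from the output):
  sig1 = min2(4, 7) = 4
  sig2 = neg(4) = -4
  sig3 = absv(-4) = 4
  sig4 = min2(4, 4) = 4
  sig6 = absv(4) = 4
  sig7 = sub(4, 4) = 0
  sig8 = neg(4) = -4
  sig9 = max2(-4, 4) = 4
  sig10 = mul(-4, 4) = -16
  sig11 = min2(-16, 4) = -16
  sig12 = min2(4, 0) = 0
  sig14 = min2(0, -16) = -16

Propagation after the edit:
  sig1: runs — src7 7->-3; result -3.
  sig4: runs — sig1 4->-3; result -3.
  sig6: runs — sig1 4->-3; result 3.
  sig7: runs — sig4 4->-3; result 7.
  sig8: runs — sig4 4->-3; result 3.
  sig9: runs — sig8 -4->3; sig6 4->3; result 3.
  sig10: runs — sig8 -4->3; result 12.
  sig11: runs — sig10 -16->12; sig9 4->3; result 3.
  sig12: runs — sig7 0->7; result 4.
  sig14: runs — sig12 0->4; sig11 -16->3; result 3.

New value of sig14: 3.
Derived signals that run: sig1, sig4, sig6, sig7, sig8, sig9, sig10, sig11, sig12, sig14 — 10 in total.
Values that change: src7, sig1, sig4, sig6, sig7, sig8, sig9, sig10, sig11, sig12, sig14.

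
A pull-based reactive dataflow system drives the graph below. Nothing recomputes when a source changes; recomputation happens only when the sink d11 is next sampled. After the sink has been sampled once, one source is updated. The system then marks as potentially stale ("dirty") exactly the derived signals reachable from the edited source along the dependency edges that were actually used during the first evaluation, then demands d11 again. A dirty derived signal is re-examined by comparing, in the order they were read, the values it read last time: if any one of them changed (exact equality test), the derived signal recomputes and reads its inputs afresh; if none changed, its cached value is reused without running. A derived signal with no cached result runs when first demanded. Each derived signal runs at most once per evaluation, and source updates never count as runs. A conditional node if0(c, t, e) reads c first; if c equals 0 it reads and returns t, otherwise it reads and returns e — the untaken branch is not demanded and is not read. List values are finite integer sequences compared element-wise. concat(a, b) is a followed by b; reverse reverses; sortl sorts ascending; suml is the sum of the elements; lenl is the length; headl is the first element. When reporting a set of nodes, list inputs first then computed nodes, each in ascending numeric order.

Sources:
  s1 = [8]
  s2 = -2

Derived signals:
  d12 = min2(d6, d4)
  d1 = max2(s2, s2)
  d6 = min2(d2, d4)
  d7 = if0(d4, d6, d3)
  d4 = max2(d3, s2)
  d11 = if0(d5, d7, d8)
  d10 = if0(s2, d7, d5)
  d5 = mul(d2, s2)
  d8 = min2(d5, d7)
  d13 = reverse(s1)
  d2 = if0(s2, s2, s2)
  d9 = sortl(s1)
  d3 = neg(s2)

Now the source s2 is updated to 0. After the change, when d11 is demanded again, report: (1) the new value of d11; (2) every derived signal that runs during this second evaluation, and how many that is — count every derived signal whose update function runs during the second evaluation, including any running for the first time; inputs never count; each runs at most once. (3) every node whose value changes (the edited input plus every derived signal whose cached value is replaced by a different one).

First evaluation (everything demanded from the output):
  d2 = if0(s2=-2 -> else branch s2) = -2
  d3 = neg(-2) = 2
  d4 = max2(2, -2) = 2
  d5 = mul(-2, -2) = 4
  d7 = if0(d4=2 -> else branch d3) = 2
  d8 = min2(4, 2) = 2
  d11 = if0(d5=4 -> else branch d8) = 2

Propagation after the edit:
  d2: runs — s2 -2->0; s2 -2->0; result 0.
  d3: runs — s2 -2->0; result 0.
  d4: runs — d3 2->0; s2 -2->0; result 0.
  d5: runs — d2 -2->0; s2 -2->0; result 0.
  d6: demanded for the first time — runs, produces 0.
  d7: runs — d4 2->0; d3 2->0; result 0.
  d8: marked dirty but never re-examined — demand shifted away from it.
  d11: runs — d5 4->0; result 0.

Key observation: a condition flipped, so demand moved to the other branch — d8 is never re-examined.

New value of d11: 0.
Derived signals that run: d2, d3, d4, d5, d6, d7, d11 — 7 in total.
Values that change: s2, d2, d3, d4, d5, d7, d11.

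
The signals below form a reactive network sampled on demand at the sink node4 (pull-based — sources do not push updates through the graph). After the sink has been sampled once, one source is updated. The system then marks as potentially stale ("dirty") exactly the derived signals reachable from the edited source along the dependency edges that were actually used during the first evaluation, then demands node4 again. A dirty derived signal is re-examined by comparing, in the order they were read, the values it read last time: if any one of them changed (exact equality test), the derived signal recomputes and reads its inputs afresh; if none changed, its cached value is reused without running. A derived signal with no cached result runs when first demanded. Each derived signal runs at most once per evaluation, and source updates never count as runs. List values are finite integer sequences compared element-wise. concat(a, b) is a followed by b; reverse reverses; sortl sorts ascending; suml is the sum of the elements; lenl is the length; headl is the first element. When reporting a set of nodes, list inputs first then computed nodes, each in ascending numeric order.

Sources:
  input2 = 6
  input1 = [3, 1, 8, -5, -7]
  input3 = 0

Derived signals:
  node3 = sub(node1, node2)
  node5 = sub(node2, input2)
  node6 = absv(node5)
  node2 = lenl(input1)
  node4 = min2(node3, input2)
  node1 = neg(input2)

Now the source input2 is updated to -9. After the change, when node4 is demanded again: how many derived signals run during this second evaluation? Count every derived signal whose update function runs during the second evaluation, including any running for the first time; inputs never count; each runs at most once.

Initial pass — values computed on the first demand:
  node1 = neg(6) = -6
  node2 = lenl([3, 1, 8, -5, -7]) = 5
  node3 = sub(-6, 5) = -11
  node4 = min2(-11, 6) = -11

Second demand — change propagation:
  node1: re-runs because input2 6->-9; new result 9.
  node3: re-runs because node1 -6->9; new result 4.
  node4: re-runs because node3 -11->4; input2 6->-9; new result -9.

Run set: node1, node3, node4 (3 run).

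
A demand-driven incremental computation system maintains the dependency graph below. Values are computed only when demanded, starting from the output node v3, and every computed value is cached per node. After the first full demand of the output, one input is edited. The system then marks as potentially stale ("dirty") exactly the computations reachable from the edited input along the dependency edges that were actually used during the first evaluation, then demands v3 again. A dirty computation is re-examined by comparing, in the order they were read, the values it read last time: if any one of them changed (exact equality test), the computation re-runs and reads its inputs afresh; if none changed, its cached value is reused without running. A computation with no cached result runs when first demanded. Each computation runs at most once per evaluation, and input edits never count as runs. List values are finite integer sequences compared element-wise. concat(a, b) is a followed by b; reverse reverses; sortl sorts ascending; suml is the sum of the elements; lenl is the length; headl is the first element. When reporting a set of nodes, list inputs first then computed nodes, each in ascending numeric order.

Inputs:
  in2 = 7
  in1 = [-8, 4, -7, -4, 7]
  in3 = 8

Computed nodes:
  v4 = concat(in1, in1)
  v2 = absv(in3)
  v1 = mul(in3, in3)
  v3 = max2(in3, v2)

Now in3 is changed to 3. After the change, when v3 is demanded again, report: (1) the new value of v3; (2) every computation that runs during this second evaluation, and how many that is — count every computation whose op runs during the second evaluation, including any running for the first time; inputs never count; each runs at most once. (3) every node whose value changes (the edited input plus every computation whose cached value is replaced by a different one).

First evaluation (everything demanded from the output):
  v2 = absv(8) = 8
  v3 = max2(8, 8) = 8

Propagation after the edit:
  v2: runs — in3 8->3; result 3.
  v3: runs — in3 8->3; v2 8->3; result 3.

New value of v3: 3.
Computations that run: v2, v3 — 2 in total.
Values that change: in3, v2, v3.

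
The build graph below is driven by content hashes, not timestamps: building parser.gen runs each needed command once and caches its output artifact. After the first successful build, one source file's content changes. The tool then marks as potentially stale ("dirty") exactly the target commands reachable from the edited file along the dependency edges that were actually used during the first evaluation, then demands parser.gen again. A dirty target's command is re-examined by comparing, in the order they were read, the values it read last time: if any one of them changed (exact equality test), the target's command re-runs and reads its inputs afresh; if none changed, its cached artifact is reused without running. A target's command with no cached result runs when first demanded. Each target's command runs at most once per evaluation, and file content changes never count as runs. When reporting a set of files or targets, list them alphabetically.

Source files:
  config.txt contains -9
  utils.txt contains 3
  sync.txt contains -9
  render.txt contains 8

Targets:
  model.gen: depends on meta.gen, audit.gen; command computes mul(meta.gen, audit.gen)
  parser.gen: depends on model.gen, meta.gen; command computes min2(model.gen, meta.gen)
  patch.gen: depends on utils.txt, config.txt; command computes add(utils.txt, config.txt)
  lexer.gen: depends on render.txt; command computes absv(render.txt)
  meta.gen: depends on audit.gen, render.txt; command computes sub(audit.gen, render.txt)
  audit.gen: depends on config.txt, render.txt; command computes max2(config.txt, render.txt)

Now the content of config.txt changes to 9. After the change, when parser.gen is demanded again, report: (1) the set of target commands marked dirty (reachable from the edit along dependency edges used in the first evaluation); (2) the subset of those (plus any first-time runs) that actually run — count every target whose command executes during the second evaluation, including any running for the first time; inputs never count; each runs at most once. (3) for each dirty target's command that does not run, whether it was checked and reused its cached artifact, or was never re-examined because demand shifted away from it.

Initial pass — values computed on the first demand:
  audit.gen = max2(-9, 8) = 8
  meta.gen = sub(8, 8) = 0
  model.gen = mul(0, 8) = 0
  parser.gen = min2(0, 0) = 0

Second demand — change propagation:
  audit.gen: re-runs because config.txt -9->9; new result 9.
  meta.gen: re-runs because audit.gen 8->9; new result 1.
  model.gen: re-runs because meta.gen 0->1; audit.gen 8->9; new result 9.
  parser.gen: re-runs because model.gen 0->9; meta.gen 0->1; new result 1.

Dirty set: audit.gen, meta.gen, model.gen, parser.gen.
Run set: audit.gen, meta.gen, model.gen, parser.gen (4 run).
All dirty target commands ended up running.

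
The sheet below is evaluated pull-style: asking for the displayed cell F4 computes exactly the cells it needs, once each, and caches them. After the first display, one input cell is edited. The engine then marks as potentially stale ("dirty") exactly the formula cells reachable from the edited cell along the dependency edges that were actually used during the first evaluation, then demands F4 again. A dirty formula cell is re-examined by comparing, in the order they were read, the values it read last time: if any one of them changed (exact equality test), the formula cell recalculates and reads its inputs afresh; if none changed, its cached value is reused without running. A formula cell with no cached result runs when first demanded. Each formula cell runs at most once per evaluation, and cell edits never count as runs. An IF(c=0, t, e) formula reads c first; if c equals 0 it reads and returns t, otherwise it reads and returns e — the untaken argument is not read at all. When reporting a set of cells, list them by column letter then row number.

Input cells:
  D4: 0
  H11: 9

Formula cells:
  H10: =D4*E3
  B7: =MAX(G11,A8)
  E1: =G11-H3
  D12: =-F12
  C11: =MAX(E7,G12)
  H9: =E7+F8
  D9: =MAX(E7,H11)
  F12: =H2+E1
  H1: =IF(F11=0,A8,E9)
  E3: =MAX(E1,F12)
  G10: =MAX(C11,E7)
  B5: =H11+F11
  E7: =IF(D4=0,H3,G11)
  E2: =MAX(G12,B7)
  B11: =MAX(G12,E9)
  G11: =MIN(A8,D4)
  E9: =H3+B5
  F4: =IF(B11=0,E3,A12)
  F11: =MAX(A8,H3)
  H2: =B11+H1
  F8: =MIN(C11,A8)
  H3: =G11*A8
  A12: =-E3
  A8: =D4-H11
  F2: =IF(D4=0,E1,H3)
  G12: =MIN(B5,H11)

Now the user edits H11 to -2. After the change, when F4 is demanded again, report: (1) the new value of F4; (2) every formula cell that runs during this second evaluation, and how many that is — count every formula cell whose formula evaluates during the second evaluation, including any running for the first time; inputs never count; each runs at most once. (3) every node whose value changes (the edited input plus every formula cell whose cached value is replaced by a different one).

Demanding F4 again yields 0.
14 formula cells run: A8, B5, B11, E1, E3, E9, F4, F11, F12, G11, G12, H1, H2, H3.
The nodes whose values change: A8, B5, B11, E1, E3, E9, F4, F11, F12, G11, G12, H1, H2, H3, H11.
Note the branch switch — demand abandons A12, which is never re-examined.

First demand of the output computes:
  A8 = 0 - 9 = -9
  G11 = MIN(-9, 0) = -9
  H3 = -9 * -9 = 81
  E1 = -9 - 81 = -90
  F11 = MAX(-9, 81) = 81
  B5 = 9 + 81 = 90
  E9 = 81 + 90 = 171
  G12 = MIN(90, 9) = 9
  B11 = MAX(9, 171) = 171
  H1 = IF(F11=0: F11=81 -> else branch E9) = 171
  H2 = 171 + 171 = 342
  F12 = 342 + -90 = 252
  E3 = MAX(-90, 252) = 252
  A12 = -(252) = -252
  F4 = IF(B11=0: B11=171 -> else branch A12) = -252

After the edit, cleaning proceeds:
  A8: a read changed (H11 9->-2) — executes, giving 2.
  G11: a read changed (A8 -9->2) — executes, giving 0.
  H3: a read changed (G11 -9->0; A8 -9->2) — executes, giving 0.
  E1: a read changed (G11 -9->0; H3 81->0) — executes, giving 0.
  F11: a read changed (A8 -9->2; H3 81->0) — executes, giving 2.
  B5: a read changed (H11 9->-2; F11 81->2) — executes, giving 0.
  E9: a read changed (H3 81->0; B5 90->0) — executes, giving 0.
  G12: a read changed (B5 90->0; H11 9->-2) — executes, giving -2.
  B11: a read changed (G12 9->-2; E9 171->0) — executes, giving 0.
  H1: a read changed (F11 81->2; E9 171->0) — executes, giving 0.
  H2: a read changed (B11 171->0; H1 171->0) — executes, giving 0.
  F12: a read changed (H2 342->0; E1 -90->0) — executes, giving 0.
  E3: a read changed (E1 -90->0; F12 252->0) — executes, giving 0.
  A12: stays stale; no demand reaches it after the flip.
  F4: a read changed (B11 171->0) — executes, giving 0.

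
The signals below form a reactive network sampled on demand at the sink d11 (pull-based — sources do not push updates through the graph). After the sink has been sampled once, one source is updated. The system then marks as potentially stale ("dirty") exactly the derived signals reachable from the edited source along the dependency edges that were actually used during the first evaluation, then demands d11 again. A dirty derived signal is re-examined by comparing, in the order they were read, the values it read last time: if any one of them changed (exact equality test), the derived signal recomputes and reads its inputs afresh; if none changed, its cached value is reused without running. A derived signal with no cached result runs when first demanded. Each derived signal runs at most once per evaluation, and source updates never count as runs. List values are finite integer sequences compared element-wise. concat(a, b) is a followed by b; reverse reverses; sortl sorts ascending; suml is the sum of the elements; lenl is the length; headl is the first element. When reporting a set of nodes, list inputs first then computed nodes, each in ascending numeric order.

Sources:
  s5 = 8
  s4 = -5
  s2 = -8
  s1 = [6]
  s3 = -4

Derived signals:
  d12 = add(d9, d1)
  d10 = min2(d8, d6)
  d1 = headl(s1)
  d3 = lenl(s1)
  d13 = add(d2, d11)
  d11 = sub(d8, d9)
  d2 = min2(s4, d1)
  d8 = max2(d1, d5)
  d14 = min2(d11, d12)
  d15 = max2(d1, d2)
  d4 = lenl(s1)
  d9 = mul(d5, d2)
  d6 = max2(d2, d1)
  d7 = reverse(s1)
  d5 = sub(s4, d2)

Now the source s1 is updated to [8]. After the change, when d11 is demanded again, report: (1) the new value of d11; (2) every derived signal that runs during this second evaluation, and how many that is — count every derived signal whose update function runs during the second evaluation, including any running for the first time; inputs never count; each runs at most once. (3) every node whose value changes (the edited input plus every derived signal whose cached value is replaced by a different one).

d11 now evaluates to 8.
Run set: d1, d2, d8, d11 (4 run).
Changed values: s1, d1, d8, d11.
The important point: at d5 every value read last time is unchanged, so the dirty flag clears without a run.

Initial pass — values computed on the first demand:
  d1 = headl([6]) = 6
  d2 = min2(-5, 6) = -5
  d5 = sub(-5, -5) = 0
  d8 = max2(6, 0) = 6
  d9 = mul(0, -5) = 0
  d11 = sub(6, 0) = 6

Second demand — change propagation:
  d1: re-runs because s1 [6]->[8]; new result 8.
  d2: re-runs because d1 6->8; new result -5 (unchanged).
  d5: re-examined; everything it read last time is the same (s4 unchanged, d2 unchanged) — cache 0 kept, no run.
  d8: re-runs because d1 6->8; new result 8.
  d9: re-examined; everything it read last time is the same (d5 unchanged, d2 unchanged) — cache 0 kept, no run.
  d11: re-runs because d8 6->8; new result 8.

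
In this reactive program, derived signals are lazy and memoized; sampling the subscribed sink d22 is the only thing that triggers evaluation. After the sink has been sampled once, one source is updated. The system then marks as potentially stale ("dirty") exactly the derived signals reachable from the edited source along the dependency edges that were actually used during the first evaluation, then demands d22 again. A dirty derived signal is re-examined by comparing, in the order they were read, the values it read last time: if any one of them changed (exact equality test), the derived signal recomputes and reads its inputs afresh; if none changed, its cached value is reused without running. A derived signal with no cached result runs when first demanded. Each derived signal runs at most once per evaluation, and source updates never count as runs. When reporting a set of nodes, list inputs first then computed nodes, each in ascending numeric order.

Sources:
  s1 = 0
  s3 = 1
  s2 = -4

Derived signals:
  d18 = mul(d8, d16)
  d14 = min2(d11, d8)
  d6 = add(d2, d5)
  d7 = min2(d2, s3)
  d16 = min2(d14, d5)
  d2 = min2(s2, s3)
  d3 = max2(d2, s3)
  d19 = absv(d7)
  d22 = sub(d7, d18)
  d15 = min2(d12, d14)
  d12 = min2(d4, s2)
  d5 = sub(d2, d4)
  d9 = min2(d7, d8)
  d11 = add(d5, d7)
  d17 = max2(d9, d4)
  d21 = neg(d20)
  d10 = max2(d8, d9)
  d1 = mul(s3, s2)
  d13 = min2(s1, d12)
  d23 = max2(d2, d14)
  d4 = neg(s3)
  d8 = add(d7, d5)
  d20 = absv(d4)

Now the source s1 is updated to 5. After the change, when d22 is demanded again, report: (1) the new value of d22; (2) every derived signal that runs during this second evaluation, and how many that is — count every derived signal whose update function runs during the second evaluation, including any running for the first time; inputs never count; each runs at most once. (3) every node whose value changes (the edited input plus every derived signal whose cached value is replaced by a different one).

Demanding d22 again yields -53.
0 derived signals run: none.
The nodes whose values change: s1.
Note the shortcut — s1 feeds only undemanded nodes, so no recomputation happens.

First demand of the output computes:
  d2 = min2(-4, 1) = -4
  d4 = neg(1) = -1
  d5 = sub(-4, -1) = -3
  d7 = min2(-4, 1) = -4
  d8 = add(-4, -3) = -7
  d11 = add(-3, -4) = -7
  d14 = min2(-7, -7) = -7
  d16 = min2(-7, -3) = -7
  d18 = mul(-7, -7) = 49
  d22 = sub(-4, 49) = -53

After the edit, cleaning proceeds:
  s1 only reaches undemanded nodes; the second demand re-runs nothing.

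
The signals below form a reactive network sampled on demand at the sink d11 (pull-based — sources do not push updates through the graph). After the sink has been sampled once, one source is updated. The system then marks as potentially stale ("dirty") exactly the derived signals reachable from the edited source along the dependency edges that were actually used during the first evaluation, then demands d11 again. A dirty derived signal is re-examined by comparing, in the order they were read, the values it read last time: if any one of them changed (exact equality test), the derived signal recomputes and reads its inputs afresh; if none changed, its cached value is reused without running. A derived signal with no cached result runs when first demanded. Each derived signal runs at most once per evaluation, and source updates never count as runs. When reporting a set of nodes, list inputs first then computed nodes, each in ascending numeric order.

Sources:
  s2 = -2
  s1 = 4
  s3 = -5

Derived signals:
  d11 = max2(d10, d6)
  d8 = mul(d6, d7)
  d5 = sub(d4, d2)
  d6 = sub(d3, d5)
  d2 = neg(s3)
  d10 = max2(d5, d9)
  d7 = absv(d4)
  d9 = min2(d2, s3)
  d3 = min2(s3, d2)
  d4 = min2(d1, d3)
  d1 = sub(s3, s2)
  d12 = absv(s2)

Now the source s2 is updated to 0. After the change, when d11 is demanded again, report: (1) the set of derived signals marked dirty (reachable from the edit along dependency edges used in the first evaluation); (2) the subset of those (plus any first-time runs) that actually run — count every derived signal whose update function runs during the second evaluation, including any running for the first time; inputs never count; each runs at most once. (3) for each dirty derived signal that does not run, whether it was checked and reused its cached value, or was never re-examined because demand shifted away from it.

Initial pass — values computed on the first demand:
  d1 = sub(-5, -2) = -3
  d2 = neg(-5) = 5
  d3 = min2(-5, 5) = -5
  d4 = min2(-3, -5) = -5
  d5 = sub(-5, 5) = -10
  d6 = sub(-5, -10) = 5
  d9 = min2(5, -5) = -5
  d10 = max2(-10, -5) = -5
  d11 = max2(-5, 5) = 5

Second demand — change propagation:
  d1: re-runs because s2 -2->0; new result -5.
  d4: re-runs because d1 -3->-5; new result -5 (unchanged).
  d5: re-examined; everything it read last time is the same (d4 unchanged, d2 unchanged) — cache -10 kept, no run.
  d6: re-examined; everything it read last time is the same (d3 unchanged, d5 unchanged) — cache 5 kept, no run.
  d10: re-examined; everything it read last time is the same (d5 unchanged, d9 unchanged) — cache -5 kept, no run.
  d11: re-examined; everything it read last time is the same (d10 unchanged, d6 unchanged) — cache 5 kept, no run.

The important point: d4 recomputes to an identical value, and the output ends up unchanged.

Dirty set: d1, d4, d5, d6, d10, d11.
Run set: d1, d4 (2 run).
Re-examined without running (cache reused): d5, d6, d10, d11.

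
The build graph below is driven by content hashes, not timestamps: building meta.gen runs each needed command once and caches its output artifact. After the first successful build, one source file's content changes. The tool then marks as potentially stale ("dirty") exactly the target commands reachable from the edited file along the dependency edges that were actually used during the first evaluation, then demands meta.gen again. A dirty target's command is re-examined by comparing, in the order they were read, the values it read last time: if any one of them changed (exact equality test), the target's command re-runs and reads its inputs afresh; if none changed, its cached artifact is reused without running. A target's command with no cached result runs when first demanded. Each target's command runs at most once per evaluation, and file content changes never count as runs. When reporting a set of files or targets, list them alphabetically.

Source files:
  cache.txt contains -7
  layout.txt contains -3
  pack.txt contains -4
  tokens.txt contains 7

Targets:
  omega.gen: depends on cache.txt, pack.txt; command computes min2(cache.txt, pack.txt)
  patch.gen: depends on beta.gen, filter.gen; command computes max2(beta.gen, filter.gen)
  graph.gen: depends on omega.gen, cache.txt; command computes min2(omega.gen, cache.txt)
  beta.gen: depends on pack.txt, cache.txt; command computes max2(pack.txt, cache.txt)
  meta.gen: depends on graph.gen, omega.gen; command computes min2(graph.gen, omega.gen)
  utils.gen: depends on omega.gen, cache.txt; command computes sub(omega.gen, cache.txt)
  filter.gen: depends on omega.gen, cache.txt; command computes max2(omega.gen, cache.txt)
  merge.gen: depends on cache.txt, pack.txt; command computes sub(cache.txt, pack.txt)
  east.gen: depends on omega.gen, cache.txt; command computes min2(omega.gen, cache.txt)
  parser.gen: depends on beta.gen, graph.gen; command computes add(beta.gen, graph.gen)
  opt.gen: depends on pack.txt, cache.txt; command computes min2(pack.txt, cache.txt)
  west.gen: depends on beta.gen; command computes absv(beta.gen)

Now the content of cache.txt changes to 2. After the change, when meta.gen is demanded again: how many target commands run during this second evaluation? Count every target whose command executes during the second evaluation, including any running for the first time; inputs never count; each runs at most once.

Initial pass — values computed on the first demand:
  omega.gen = min2(-7, -4) = -7
  graph.gen = min2(-7, -7) = -7
  meta.gen = min2(-7, -7) = -7

Second demand — change propagation:
  omega.gen: re-runs because cache.txt -7->2; new result -4.
  graph.gen: re-runs because omega.gen -7->-4; cache.txt -7->2; new result -4.
  meta.gen: re-runs because graph.gen -7->-4; omega.gen -7->-4; new result -4.

Run set: graph.gen, meta.gen, omega.gen (3 run).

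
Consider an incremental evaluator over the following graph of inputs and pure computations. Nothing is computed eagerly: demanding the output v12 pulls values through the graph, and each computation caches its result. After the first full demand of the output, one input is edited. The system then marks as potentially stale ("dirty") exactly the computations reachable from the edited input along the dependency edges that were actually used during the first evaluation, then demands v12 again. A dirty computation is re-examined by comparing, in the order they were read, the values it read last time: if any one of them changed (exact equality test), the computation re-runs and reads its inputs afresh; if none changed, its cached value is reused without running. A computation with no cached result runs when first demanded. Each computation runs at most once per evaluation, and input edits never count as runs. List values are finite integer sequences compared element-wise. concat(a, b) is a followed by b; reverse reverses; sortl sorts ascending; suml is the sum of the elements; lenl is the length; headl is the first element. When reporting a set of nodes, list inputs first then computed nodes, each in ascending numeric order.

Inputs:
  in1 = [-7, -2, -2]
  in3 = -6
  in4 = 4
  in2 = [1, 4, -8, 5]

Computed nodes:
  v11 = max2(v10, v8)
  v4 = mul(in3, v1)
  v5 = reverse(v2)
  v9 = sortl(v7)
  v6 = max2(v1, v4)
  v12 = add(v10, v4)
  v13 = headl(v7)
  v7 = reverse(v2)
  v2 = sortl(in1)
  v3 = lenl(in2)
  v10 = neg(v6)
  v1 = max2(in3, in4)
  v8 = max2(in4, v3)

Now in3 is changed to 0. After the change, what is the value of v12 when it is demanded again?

v12 now evaluates to -4.
The important point: at v10 every value read last time is unchanged, so the dirty flag clears without a run.

Initial pass — values computed on the first demand:
  v1 = max2(-6, 4) = 4
  v4 = mul(-6, 4) = -24
  v6 = max2(4, -24) = 4
  v10 = neg(4) = -4
  v12 = add(-4, -24) = -28

Second demand — change propagation:
  v1: re-runs because in3 -6->0; new result 4 (unchanged).
  v4: re-runs because in3 -6->0; new result 0.
  v6: re-runs because v4 -24->0; new result 4 (unchanged).
  v10: re-examined; everything it read last time is the same (v6 unchanged) — cache -4 kept, no run.
  v12: re-runs because v4 -24->0; new result -4.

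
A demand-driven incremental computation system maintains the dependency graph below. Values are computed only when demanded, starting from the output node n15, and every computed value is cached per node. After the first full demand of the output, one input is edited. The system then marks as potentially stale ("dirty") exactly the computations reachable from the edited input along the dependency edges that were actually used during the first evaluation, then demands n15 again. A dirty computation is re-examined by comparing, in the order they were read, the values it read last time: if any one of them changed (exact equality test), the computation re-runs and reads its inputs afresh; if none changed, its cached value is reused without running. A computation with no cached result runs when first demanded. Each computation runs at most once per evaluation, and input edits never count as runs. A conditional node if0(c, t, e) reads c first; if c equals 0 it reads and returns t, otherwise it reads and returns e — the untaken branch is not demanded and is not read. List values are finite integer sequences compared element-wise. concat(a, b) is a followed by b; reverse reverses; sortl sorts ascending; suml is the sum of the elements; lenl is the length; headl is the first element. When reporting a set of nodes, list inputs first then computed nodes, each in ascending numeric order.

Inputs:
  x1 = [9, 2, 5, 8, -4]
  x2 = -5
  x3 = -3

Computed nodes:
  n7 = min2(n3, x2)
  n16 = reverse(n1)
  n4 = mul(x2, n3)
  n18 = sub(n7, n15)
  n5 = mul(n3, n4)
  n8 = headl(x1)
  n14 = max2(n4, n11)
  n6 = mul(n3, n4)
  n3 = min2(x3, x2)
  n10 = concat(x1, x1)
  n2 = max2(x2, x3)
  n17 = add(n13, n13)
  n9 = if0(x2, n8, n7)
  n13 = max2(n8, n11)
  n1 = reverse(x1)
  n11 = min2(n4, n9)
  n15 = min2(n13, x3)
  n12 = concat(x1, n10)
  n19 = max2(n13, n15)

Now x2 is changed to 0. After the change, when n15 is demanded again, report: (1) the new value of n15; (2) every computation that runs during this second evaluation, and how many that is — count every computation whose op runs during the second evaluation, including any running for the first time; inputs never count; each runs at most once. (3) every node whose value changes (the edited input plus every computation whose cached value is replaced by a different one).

New value of n15: -3.
Computations that run: n3, n4, n9, n11, n13 — 5 in total.
Values that change: x2, n3, n4, n9, n11.
Key observation: a condition flipped, so demand moved to the other branch — n7 is never re-examined.

First evaluation (everything demanded from the output):
  n3 = min2(-3, -5) = -5
  n4 = mul(-5, -5) = 25
  n7 = min2(-5, -5) = -5
  n8 = headl([9, 2, 5, 8, -4]) = 9
  n9 = if0(x2=-5 -> else branch n7) = -5
  n11 = min2(25, -5) = -5
  n13 = max2(9, -5) = 9
  n15 = min2(9, -3) = -3

Propagation after the edit:
  n3: runs — x2 -5->0; result -3.
  n4: runs — x2 -5->0; n3 -5->-3; result 0.
  n7: marked dirty but never re-examined — demand shifted away from it.
  n9: runs — x2 -5->0; result 9.
  n11: runs — n4 25->0; n9 -5->9; result 0.
  n13: runs — n11 -5->0; result 9 (same value as before).
  n15: checked — values it read are unchanged (n13 unchanged, x3 unchanged); reused cached -3 without running.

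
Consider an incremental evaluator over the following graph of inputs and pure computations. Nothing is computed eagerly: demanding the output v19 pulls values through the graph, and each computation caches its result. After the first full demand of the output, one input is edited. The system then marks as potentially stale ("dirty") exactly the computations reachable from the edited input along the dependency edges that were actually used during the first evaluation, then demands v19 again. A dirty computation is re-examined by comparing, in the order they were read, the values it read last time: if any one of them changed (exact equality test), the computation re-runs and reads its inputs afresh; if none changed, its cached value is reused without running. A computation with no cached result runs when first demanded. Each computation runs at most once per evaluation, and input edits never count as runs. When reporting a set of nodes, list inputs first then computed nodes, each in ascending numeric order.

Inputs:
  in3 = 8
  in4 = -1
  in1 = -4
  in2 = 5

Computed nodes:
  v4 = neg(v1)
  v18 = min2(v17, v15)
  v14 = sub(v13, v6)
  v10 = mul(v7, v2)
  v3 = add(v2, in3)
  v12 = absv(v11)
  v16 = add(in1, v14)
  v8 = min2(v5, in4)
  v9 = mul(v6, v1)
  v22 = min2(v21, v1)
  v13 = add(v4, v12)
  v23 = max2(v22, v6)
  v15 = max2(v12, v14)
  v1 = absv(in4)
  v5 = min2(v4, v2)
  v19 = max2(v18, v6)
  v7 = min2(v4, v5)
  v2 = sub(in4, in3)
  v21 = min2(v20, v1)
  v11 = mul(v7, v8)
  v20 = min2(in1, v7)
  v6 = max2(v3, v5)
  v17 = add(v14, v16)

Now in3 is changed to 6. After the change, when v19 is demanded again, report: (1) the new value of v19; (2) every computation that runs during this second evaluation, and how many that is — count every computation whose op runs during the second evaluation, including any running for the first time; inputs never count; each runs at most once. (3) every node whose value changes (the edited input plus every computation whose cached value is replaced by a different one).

v19 now evaluates to 49.
Run set: v2, v3, v5, v6, v7, v8, v11, v12, v13, v14, v15, v16, v17, v18, v19 (15 run).
Changed values: in3, v2, v5, v7, v8, v11, v12, v13, v14, v15, v16, v17, v18, v19.

Initial pass — values computed on the first demand:
  v1 = absv(-1) = 1
  v2 = sub(-1, 8) = -9
  v3 = add(-9, 8) = -1
  v4 = neg(1) = -1
  v5 = min2(-1, -9) = -9
  v6 = max2(-1, -9) = -1
  v7 = min2(-1, -9) = -9
  v8 = min2(-9, -1) = -9
  v11 = mul(-9, -9) = 81
  v12 = absv(81) = 81
  v13 = add(-1, 81) = 80
  v14 = sub(80, -1) = 81
  v15 = max2(81, 81) = 81
  v16 = add(-4, 81) = 77
  v17 = add(81, 77) = 158
  v18 = min2(158, 81) = 81
  v19 = max2(81, -1) = 81

Second demand — change propagation:
  v2: re-runs because in3 8->6; new result -7.
  v3: re-runs because v2 -9->-7; in3 8->6; new result -1 (unchanged).
  v5: re-runs because v2 -9->-7; new result -7.
  v6: re-runs because v5 -9->-7; new result -1 (unchanged).
  v7: re-runs because v5 -9->-7; new result -7.
  v8: re-runs because v5 -9->-7; new result -7.
  v11: re-runs because v7 -9->-7; v8 -9->-7; new result 49.
  v12: re-runs because v11 81->49; new result 49.
  v13: re-runs because v12 81->49; new result 48.
  v14: re-runs because v13 80->48; new result 49.
  v15: re-runs because v12 81->49; v14 81->49; new result 49.
  v16: re-runs because v14 81->49; new result 45.
  v17: re-runs because v14 81->49; v16 77->45; new result 94.
  v18: re-runs because v17 158->94; v15 81->49; new result 49.
  v19: re-runs because v18 81->49; new result 49.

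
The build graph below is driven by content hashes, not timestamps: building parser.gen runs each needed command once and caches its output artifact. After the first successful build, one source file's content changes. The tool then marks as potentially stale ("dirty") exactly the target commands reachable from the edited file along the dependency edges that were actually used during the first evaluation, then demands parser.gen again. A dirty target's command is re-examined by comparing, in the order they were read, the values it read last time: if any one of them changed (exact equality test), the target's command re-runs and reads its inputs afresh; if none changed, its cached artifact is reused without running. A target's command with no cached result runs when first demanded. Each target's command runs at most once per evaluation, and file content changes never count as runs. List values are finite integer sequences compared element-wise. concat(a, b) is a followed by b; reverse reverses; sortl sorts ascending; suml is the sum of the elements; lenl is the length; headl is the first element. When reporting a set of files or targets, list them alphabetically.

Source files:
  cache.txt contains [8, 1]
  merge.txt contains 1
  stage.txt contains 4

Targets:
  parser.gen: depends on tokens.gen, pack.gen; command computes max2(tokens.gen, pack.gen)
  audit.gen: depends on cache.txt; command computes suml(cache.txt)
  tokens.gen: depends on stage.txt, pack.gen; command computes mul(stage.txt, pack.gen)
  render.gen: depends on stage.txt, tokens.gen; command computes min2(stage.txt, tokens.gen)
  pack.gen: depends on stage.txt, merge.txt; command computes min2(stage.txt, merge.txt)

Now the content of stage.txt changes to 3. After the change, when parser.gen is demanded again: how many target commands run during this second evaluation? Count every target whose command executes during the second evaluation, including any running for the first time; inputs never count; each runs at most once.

Run set: pack.gen, parser.gen, tokens.gen (3 run).

Initial pass — values computed on the first demand:
  pack.gen = min2(4, 1) = 1
  tokens.gen = mul(4, 1) = 4
  parser.gen = max2(4, 1) = 4

Second demand — change propagation:
  pack.gen: re-runs because stage.txt 4->3; new result 1 (unchanged).
  tokens.gen: re-runs because stage.txt 4->3; new result 3.
  parser.gen: re-runs because tokens.gen 4->3; new result 3.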